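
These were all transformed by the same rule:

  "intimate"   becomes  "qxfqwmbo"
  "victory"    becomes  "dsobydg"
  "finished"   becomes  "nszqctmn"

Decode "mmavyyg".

economy

Shifts by position in intimate: pos 0: i→q (+8), pos 1: n→x (+10), pos 2: t→f (+12), pos 3: i→q (+8), pos 4: m→w (+10), pos 5: a→m (+12) — repeating every 3. A repeating key of period 3 is used — shifts +8, +10, +12 over and over.
Decoding mmavyyg: m−8=e, m−10=c, a−12=o, v−8=n, y−10=o, y−12=m, g−8=y.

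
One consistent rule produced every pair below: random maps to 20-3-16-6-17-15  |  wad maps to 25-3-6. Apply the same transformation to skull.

Letters become their 1-based position plus 2 (so a→3, b→4, …).
On skull: s=19→21, k=11→13, u=21→23, l=12→14, l=12→14.

21-13-23-14-14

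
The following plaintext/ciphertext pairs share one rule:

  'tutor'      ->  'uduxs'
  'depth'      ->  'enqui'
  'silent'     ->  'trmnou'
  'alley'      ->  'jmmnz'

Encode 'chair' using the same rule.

The shift depends on letter class: consonant t→u is +1, but vowel u→d is +9. Vowels shift forward by 9 and consonants shift forward by 1.
For chair: c(cons)+1=d, h(cons)+1=i, a(vowel)+9=j, i(vowel)+9=r, r(cons)+1=s.

dijrs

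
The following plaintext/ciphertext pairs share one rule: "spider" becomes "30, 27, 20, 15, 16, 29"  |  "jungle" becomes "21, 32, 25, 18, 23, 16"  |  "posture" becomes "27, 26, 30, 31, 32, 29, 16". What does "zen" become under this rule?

s is letter #19 and maps to 30: an offset of 11. Letters become their 1-based position plus 11 (so a→12, b→13, …).
On zen: z=26→37, e=5→16, n=14→25.

37, 16, 25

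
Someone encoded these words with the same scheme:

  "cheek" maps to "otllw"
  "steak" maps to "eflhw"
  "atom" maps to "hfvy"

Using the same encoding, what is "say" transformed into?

Two shifts are in play — +7 for a/e/i/o/u, +12 for every other letter.
Applying it to say: s(cons)+12=e, a(vowel)+7=h, y(cons)+12=k.

ehk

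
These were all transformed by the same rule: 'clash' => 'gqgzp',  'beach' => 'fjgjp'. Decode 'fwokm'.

In clash: c→g is +4, l→q is +5, a→g is +6, s→z is +7 — the shift increases by 1 each position. Letter i (0-indexed) is shifted by i+4, so successive shifts are 4, 5, 6, ….
Undoing it on fwokm: f−4=b, w−5=r, o−6=i, k−7=d, m−8=e.

bride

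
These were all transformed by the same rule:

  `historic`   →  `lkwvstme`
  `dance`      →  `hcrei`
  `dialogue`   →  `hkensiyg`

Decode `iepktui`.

It's a Vigenère-style cipher with numeric key [4,2]: position i shifts by key[i mod 2].
Decoding iepktui: i−4=e, e−2=c, p−4=l, k−2=i, t−4=p, u−2=s, i−4=e.

eclipse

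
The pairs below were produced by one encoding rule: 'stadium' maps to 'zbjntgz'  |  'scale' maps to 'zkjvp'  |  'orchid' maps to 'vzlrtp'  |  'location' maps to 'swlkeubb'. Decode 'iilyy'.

In stadium: s→z is +7, t→b is +8, a→j is +9, d→n is +10 — the shift increases by 1 each position. Each letter shifts forward by (position + 7), i.e. 7, 8, 9, … — the shift grows by one for each successive letter.
Reversing it on iilyy: i−7=b, i−8=a, l−9=c, y−10=o, y−11=n.

bacon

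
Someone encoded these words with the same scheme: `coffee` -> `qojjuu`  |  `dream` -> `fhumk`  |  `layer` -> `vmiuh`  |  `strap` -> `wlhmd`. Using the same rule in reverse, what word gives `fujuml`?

defeat

This is an affine cipher: with a=0,…,z=25, each position x becomes (15x+12) mod 26.
Reversing it on fujuml: f(5)→7·(5−12)≡3=d; u(20)→7·(20−12)≡4=e; j(9)→7·(9−12)≡5=f; u(20)→7·(20−12)≡4=e; m(12)→7·(12−12)≡0=a; l(11)→7·(11−12)≡19=t (all mod 26).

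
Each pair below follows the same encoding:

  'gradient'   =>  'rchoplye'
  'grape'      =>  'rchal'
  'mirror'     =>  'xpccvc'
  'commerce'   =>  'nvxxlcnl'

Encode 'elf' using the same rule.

Two shifts are in play — +7 for a/e/i/o/u, +11 for every other letter.
For elf: e(vowel)+7=l, l(cons)+11=w, f(cons)+11=q.

lwq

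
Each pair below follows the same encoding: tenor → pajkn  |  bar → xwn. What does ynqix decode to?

Compare letters: t→p is +22, e→a is +22, n→j is +22 — a constant shift. This is a Caesar cipher with shift 22.
Reversing it on ynqix: y−22=c, n−22=r, q−22=u, i−22=m, x−22=b.

crumb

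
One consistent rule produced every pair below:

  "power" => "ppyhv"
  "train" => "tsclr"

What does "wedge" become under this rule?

wffji

In power: p→p is +0, o→p is +1, w→y is +2, e→h is +3 — the shift increases by 1 each position. Letter i (0-indexed) is shifted by i+0, so successive shifts are 0, 1, 2, ….
On wedge: w+0=w, e+1=f, d+2=f, g+3=j, e+4=i.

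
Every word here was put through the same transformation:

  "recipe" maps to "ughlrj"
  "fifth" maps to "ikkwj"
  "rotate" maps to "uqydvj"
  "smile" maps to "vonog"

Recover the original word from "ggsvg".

Shifts by position in recipe: pos 0: r→u (+3), pos 1: e→g (+2), pos 2: c→h (+5), pos 3: i→l (+3), pos 4: p→r (+2), pos 5: e→j (+5) — repeating every 3. It's a Vigenère-style cipher with numeric key [3,2,5]: position i shifts by key[i mod 3].
Reversing it on ggsvg: g−3=d, g−2=e, s−5=n, v−3=s, g−2=e.

dense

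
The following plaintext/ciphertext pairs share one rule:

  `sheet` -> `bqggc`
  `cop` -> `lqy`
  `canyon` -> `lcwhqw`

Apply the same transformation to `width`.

The shift depends on letter class: consonant s→b is +9, but vowel e→g is +2. Vowels shift forward by 2 and consonants shift forward by 9.
On width: w(cons)+9=f, i(vowel)+2=k, d(cons)+9=m, t(cons)+9=c, h(cons)+9=q.

fkmcq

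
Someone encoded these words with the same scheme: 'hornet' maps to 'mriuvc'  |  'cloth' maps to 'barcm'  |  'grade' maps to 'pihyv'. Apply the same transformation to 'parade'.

ohihyv

h(7)→m(12) and o(14)→r(17) fit y≡23x+7 (mod 26); the inverse of 23 mod 26 is 17. Treating letters as 0–25, the rule is x ↦ 23x + 7 (mod 26).
On parade: p(15)→23·15+7≡14=o; a(0)→23·0+7≡7=h; r(17)→23·17+7≡8=i; a(0)→23·0+7≡7=h; d(3)→23·3+7≡24=y; e(4)→23·4+7≡21=v (all mod 26).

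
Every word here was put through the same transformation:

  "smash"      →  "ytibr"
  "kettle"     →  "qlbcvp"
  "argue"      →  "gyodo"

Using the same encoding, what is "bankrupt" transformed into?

hhvtbfbg

In smash: s→y is +6, m→t is +7, a→i is +8, s→b is +9 — the shift increases by 1 each position. The shift increases by 1 at each position, starting from +6: 6, 7, 8, ….
Applying it to bankrupt: b+6=h, a+7=h, n+8=v, k+9=t, r+10=b, u+11=f, p+12=b, t+13=g.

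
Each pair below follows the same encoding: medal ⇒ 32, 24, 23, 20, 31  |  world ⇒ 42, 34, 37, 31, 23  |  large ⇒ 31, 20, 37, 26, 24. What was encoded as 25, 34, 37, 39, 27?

m is letter #13 and maps to 32: an offset of 19. Letters become their 1-based position plus 19 (so a→20, b→21, …).
Reversing it on 25, 34, 37, 39, 27: 25→(25−19)÷1=6=f, 34→(34−19)÷1=15=o, 37→(37−19)÷1=18=r, 39→(39−19)÷1=20=t, 27→(27−19)÷1=8=h.

forth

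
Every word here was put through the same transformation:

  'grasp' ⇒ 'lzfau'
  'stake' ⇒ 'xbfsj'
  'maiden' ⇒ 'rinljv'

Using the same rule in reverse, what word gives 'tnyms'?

It's a Vigenère-style cipher with numeric key [5,8]: position i shifts by key[i mod 2].
Decoding tnyms: t−5=o, n−8=f, y−5=t, m−8=e, s−5=n.

often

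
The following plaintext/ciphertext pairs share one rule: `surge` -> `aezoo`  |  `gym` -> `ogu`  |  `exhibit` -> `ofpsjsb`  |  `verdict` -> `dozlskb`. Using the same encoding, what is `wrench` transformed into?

ezovkp

The shift depends on letter class: consonant s→a is +8, but vowel u→e is +10. Two shifts are in play — +10 for a/e/i/o/u, +8 for every other letter.
Applying it to wrench: w(cons)+8=e, r(cons)+8=z, e(vowel)+10=o, n(cons)+8=v, c(cons)+8=k, h(cons)+8=p.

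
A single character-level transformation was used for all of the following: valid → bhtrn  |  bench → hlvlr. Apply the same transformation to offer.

In valid: v→b is +6, a→h is +7, l→t is +8, i→r is +9 — the shift increases by 1 each position. Each letter shifts forward by (position + 6), i.e. 6, 7, 8, … — the shift grows by one for each successive letter.
On offer: o+6=u, f+7=m, f+8=n, e+9=n, r+10=b.

umnnb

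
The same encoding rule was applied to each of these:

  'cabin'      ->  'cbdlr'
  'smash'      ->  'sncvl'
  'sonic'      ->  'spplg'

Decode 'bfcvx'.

beast

In cabin: c→c is +0, a→b is +1, b→d is +2, i→l is +3 — the shift increases by 1 each position. Each letter shifts forward by its position index (0, 1, 2, …) — the shift grows by one for each successive letter.
Reversing it on bfcvx: b−0=b, f−1=e, c−2=a, v−3=s, x−4=t.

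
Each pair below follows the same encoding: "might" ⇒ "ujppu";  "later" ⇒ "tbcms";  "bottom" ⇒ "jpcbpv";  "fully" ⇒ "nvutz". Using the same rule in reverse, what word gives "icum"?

Shifts by position in might: pos 0: m→u (+8), pos 1: i→j (+1), pos 2: g→p (+9), pos 3: h→p (+8), pos 4: t→u (+1) — repeating every 3. The shifts repeat in a cycle of length 3: positions 0,1,… shift by +8, +1, +9, then the pattern repeats.
Decoding icum: i−8=a, c−1=b, u−9=l, m−8=e.

able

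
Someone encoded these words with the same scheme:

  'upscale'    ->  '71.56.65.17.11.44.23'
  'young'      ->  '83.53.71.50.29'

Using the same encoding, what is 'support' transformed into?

65.71.56.56.53.62.68

With a=1..z=26, the number is 3·pos + 8.
On support: s=19→65, u=21→71, p=16→56, p=16→56, o=15→53, r=18→62, t=20→68.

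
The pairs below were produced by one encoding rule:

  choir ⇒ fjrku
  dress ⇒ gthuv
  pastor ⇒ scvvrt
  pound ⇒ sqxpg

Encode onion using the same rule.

rplqq

Shifts by position in choir: pos 0: c→f (+3), pos 1: h→j (+2), pos 2: o→r (+3), pos 3: i→k (+2) — repeating every 2. The shifts repeat in a cycle of length 2: positions 0,1,… shift by +3, +2, then the pattern repeats.
On onion: o+3=r, n+2=p, i+3=l, o+2=q, n+3=q.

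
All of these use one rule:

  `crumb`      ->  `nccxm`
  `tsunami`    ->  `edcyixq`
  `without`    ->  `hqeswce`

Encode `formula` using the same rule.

qwcxcwi

The shift depends on letter class: consonant c→n is +11, but vowel u→c is +8. Two shifts are in play — +8 for a/e/i/o/u, +11 for every other letter.
For formula: f(cons)+11=q, o(vowel)+8=w, r(cons)+11=c, m(cons)+11=x, u(vowel)+8=c, l(cons)+11=w, a(vowel)+8=i.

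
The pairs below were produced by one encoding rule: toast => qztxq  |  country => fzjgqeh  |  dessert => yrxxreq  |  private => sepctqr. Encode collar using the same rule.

fzuute

Treating letters as 0–25, the rule is x ↦ 19x + 19 (mod 26).
Applying it to collar: c(2)→19·2+19≡5=f; o(14)→19·14+19≡25=z; l(11)→19·11+19≡20=u; l(11)→19·11+19≡20=u; a(0)→19·0+19≡19=t; r(17)→19·17+19≡4=e (all mod 26).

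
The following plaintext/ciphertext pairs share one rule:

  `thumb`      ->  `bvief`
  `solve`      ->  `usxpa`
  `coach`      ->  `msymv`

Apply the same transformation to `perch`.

zanmv

t(19)→b(1) and h(7)→v(21) fit y≡7x+24 (mod 26); the inverse of 7 mod 26 is 15. Each letter's alphabet position (a=0..z=25) is mapped through 7·x+24 mod 26 — an affine cipher.
Applying it to perch: p(15)→7·15+24≡25=z; e(4)→7·4+24≡0=a; r(17)→7·17+24≡13=n; c(2)→7·2+24≡12=m; h(7)→7·7+24≡21=v (all mod 26).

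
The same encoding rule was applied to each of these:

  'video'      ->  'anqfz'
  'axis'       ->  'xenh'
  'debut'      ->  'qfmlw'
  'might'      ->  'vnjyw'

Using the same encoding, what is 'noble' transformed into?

This is an affine cipher: with a=0,…,z=25, each position x becomes (15x+23) mod 26.
On noble: n(13)→15·13+23≡10=k; o(14)→15·14+23≡25=z; b(1)→15·1+23≡12=m; l(11)→15·11+23≡6=g; e(4)→15·4+23≡5=f (all mod 26).

kzmgf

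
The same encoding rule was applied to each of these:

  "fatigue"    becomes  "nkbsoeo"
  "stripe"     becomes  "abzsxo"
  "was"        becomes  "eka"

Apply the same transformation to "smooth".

The rule splits by letter class: vowels +10, consonants +8.
On smooth: s(cons)+8=a, m(cons)+8=u, o(vowel)+10=y, o(vowel)+10=y, t(cons)+8=b, h(cons)+8=p.

auyybp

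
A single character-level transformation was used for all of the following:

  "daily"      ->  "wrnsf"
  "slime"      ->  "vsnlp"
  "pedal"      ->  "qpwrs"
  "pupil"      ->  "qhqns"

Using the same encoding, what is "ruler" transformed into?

chspc

d(3)→w(22) and a(0)→r(17) fit y≡19x+17 (mod 26); the inverse of 19 mod 26 is 11. Each letter's alphabet position (a=0..z=25) is mapped through 19·x+17 mod 26 — an affine cipher.
For ruler: r(17)→19·17+17≡2=c; u(20)→19·20+17≡7=h; l(11)→19·11+17≡18=s; e(4)→19·4+17≡15=p; r(17)→19·17+17≡2=c (all mod 26).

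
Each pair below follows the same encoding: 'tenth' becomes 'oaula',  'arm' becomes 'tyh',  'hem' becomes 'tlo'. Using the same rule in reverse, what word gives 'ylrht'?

maker

Read the word backwards and shift each letter +7.
Decoding ylrht: shift back: y−7=r, l−7=e, r−7=k, h−7=a, t−7=m → rekam; then reverse → maker.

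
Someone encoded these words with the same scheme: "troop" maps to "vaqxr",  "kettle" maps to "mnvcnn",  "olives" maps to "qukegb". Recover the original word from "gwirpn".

engine

Shifts by position in troop: pos 0: t→v (+2), pos 1: r→a (+9), pos 2: o→q (+2), pos 3: o→x (+9) — repeating every 2. The shifts repeat in a cycle of length 2: positions 0,1,… shift by +2, +9, then the pattern repeats.
Reversing it on gwirpn: g−2=e, w−9=n, i−2=g, r−9=i, p−2=n, n−9=e.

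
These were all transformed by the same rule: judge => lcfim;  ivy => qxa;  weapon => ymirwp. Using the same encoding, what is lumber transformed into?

The shift depends on letter class: consonant j→l is +2, but vowel u→c is +8. Two shifts are in play — +8 for a/e/i/o/u, +2 for every other letter.
Applying it to lumber: l(cons)+2=n, u(vowel)+8=c, m(cons)+2=o, b(cons)+2=d, e(vowel)+8=m, r(cons)+2=t.

ncodmt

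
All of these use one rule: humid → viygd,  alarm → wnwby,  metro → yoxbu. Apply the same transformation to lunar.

nijwb

h(7)→v(21) and u(20)→i(8) fit y≡11x+22 (mod 26); the inverse of 11 mod 26 is 19. Treating letters as 0–25, the rule is x ↦ 11x + 22 (mod 26).
On lunar: l(11)→11·11+22≡13=n; u(20)→11·20+22≡8=i; n(13)→11·13+22≡9=j; a(0)→11·0+22≡22=w; r(17)→11·17+22≡1=b (all mod 26).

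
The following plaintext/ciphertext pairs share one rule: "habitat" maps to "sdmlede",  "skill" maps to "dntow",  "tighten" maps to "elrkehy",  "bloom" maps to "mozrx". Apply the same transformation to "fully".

qxwoj

Shifts by position in habitat: pos 0: h→s (+11), pos 1: a→d (+3), pos 2: b→m (+11), pos 3: i→l (+3) — repeating every 2. A repeating key of period 2 is used — shifts +11, +3 over and over.
Applying it to fully: f+11=q, u+3=x, l+11=w, l+3=o, y+11=j.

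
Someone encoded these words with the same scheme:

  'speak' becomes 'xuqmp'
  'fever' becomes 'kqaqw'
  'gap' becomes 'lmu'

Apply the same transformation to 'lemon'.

The shift depends on letter class: consonant s→x is +5, but vowel e→q is +12. Two shifts are in play — +12 for a/e/i/o/u, +5 for every other letter.
For lemon: l(cons)+5=q, e(vowel)+12=q, m(cons)+5=r, o(vowel)+12=a, n(cons)+5=s.

qqras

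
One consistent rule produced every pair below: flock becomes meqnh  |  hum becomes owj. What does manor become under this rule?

tqpco

The output letters match the input read backwards, each shifted +2: flock reversed is kcolf. Two steps: reverse the string, then apply a Caesar shift of +2.
For manor: reverse → ronam; then shift: r+2=t, o+2=q, n+2=p, a+2=c, m+2=o.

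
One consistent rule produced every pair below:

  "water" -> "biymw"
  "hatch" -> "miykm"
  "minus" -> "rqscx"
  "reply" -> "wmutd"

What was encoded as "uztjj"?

Shifts by position in water: pos 0: w→b (+5), pos 1: a→i (+8), pos 2: t→y (+5), pos 3: e→m (+8) — repeating every 2. A repeating key of period 2 is used — shifts +5, +8 over and over.
Undoing it on uztjj: u−5=p, z−8=r, t−5=o, j−8=b, j−5=e.

probe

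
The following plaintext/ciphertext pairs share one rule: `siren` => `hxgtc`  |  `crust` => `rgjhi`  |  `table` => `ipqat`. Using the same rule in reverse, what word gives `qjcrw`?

bunch

This is a Caesar cipher with shift 15.
Undoing it on qjcrw: q−15=b, j−15=u, c−15=n, r−15=c, w−15=h.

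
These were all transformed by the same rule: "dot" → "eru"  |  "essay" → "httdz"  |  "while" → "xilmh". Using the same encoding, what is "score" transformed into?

tdrsh

The shift depends on letter class: consonant d→e is +1, but vowel o→r is +3. Two shifts are in play — +3 for a/e/i/o/u, +1 for every other letter.
Applying it to score: s(cons)+1=t, c(cons)+1=d, o(vowel)+3=r, r(cons)+1=s, e(vowel)+3=h.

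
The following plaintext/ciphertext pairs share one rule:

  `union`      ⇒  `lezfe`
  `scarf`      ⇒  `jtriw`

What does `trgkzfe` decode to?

caption

Compare letters: u→l is +17, n→e is +17, i→z is +17 — a constant shift. Each letter is shifted forward by 17 in the alphabet (a Caesar shift of +17).
Decoding trgkzfe: t−17=c, r−17=a, g−17=p, k−17=t, z−17=i, f−17=o, e−17=n.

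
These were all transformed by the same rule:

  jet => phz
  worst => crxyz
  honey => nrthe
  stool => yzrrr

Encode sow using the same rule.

Two shifts are in play — +3 for a/e/i/o/u, +6 for every other letter.
On sow: s(cons)+6=y, o(vowel)+3=r, w(cons)+6=c.

yrc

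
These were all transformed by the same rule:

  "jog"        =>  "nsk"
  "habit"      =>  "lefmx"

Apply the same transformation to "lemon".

piqsr

Every letter moves 4 places later in the alphabet, wrapping around z→a.
Applying it to lemon: l+4=p, e+4=i, m+4=q, o+4=s, n+4=r.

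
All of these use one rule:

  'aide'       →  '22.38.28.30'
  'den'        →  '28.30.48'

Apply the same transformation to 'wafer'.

a(#1)→22 and i(#9)→38: differences scale by 2, so n = 2·pos + 20. The formula is n = 2×(alphabet index, a=1) + 20.
For wafer: w=23→66, a=1→22, f=6→32, e=5→30, r=18→56.

66.22.32.30.56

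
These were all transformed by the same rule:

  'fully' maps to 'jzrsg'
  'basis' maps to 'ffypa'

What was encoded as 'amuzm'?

whose

In fully: f→j is +4, u→z is +5, l→r is +6, l→s is +7 — the shift increases by 1 each position. Each letter shifts forward by (position + 4), i.e. 4, 5, 6, … — the shift grows by one for each successive letter.
Decoding amuzm: a−4=w, m−5=h, u−6=o, z−7=s, m−8=e.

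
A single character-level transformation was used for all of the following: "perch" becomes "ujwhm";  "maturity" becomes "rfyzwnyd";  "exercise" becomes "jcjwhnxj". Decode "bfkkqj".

waffle

This is a Caesar cipher with shift 5.
Reversing it on bfkkqj: b−5=w, f−5=a, k−5=f, k−5=f, q−5=l, j−5=e.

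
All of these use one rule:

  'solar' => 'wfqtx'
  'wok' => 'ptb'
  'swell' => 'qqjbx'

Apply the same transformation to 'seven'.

sjajx

The output letters match the input read backwards, each shifted +5: solar reversed is ralos. Read the word backwards and shift each letter +5.
Applying it to seven: reverse → neves; then shift: n+5=s, e+5=j, v+5=a, e+5=j, s+5=x.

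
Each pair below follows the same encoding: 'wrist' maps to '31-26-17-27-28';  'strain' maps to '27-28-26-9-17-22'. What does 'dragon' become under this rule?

The number is (letter's place in the alphabet, a=1) + 8.
For dragon: d=4→12, r=18→26, a=1→9, g=7→15, o=15→23, n=14→22.

12-26-9-15-23-22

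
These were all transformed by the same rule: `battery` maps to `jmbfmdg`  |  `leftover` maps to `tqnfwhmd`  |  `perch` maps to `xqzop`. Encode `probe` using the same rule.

A repeating key of period 2 is used — shifts +8, +12 over and over.
For probe: p+8=x, r+12=d, o+8=w, b+12=n, e+8=m.

xdwnm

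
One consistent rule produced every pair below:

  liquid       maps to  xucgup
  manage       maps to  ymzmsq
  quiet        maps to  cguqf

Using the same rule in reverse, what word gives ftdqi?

Compare letters: l→x is +12, i→u is +12, q→c is +12 — a constant shift. It's a constant shift of +12 (ROT12).
Reversing it on ftdqi: f−12=t, t−12=h, d−12=r, q−12=e, i−12=w.

threw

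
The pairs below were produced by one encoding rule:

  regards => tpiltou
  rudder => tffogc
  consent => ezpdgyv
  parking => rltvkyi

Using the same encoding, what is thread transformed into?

vstpco

Shifts by position in regards: pos 0: r→t (+2), pos 1: e→p (+11), pos 2: g→i (+2), pos 3: a→l (+11) — repeating every 2. It's a Vigenère-style cipher with numeric key [2,11]: position i shifts by key[i mod 2].
On thread: t+2=v, h+11=s, r+2=t, e+11=p, a+2=c, d+11=o.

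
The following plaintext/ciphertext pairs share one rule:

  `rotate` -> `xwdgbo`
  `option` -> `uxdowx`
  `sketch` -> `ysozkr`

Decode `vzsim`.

The shifts repeat in a cycle of length 3: positions 0,1,… shift by +6, +8, +10, then the pattern repeats.
Decoding vzsim: v−6=p, z−8=r, s−10=i, i−6=c, m−8=e.

price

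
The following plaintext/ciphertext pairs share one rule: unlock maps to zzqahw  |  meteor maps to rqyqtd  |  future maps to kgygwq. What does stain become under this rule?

It's a Vigenère-style cipher with numeric key [5,12]: position i shifts by key[i mod 2].
For stain: s+5=x, t+12=f, a+5=f, i+12=u, n+5=s.

xffus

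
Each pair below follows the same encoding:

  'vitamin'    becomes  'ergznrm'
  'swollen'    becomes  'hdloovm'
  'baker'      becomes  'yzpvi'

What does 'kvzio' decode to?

Each pair mirrors across the alphabet (v↔e, i↔r, t↔g): positions sum to 25. Each letter is replaced by its mirror in the alphabet: a↔z, b↔y, c↔x, and so on (the Atbash cipher).
Undoing it on kvzio: k↔p, v↔e, z↔a, i↔r, o↔l.

pearl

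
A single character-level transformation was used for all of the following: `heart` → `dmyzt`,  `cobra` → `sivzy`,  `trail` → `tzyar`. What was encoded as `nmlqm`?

venue

h(7)→d(3) and e(4)→m(12) fit y≡23x+24 (mod 26); the inverse of 23 mod 26 is 17. Treating letters as 0–25, the rule is x ↦ 23x + 24 (mod 26).
Decoding nmlqm: n(13)→17·(13−24)≡21=v; m(12)→17·(12−24)≡4=e; l(11)→17·(11−24)≡13=n; q(16)→17·(16−24)≡20=u; m(12)→17·(12−24)≡4=e (all mod 26).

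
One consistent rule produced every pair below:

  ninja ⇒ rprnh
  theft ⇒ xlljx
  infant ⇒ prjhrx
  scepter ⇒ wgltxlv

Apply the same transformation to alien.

hpplr

Vowels shift forward by 7 and consonants shift forward by 4.
On alien: a(vowel)+7=h, l(cons)+4=p, i(vowel)+7=p, e(vowel)+7=l, n(cons)+4=r.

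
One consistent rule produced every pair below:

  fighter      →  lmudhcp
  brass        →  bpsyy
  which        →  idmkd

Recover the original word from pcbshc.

f(5)→l(11) and i(8)→m(12) fit y≡9x+18 (mod 26); the inverse of 9 mod 26 is 3. Each letter's alphabet position (a=0..z=25) is mapped through 9·x+18 mod 26 — an affine cipher.
Reversing it on pcbshc: p(15)→3·(15−18)≡17=r; c(2)→3·(2−18)≡4=e; b(1)→3·(1−18)≡1=b; s(18)→3·(18−18)≡0=a; h(7)→3·(7−18)≡19=t; c(2)→3·(2−18)≡4=e (all mod 26).

rebate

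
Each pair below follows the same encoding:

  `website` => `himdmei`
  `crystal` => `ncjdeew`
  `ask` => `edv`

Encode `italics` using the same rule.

Two shifts are in play — +4 for a/e/i/o/u, +11 for every other letter.
For italics: i(vowel)+4=m, t(cons)+11=e, a(vowel)+4=e, l(cons)+11=w, i(vowel)+4=m, c(cons)+11=n, s(cons)+11=d.

meewmnd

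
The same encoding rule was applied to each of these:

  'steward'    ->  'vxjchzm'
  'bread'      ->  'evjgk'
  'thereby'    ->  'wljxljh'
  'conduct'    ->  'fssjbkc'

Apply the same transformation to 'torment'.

wswslvc

Each letter shifts forward by (position + 3), i.e. 3, 4, 5, … — the shift grows by one for each successive letter.
Applying it to torment: t+3=w, o+4=s, r+5=w, m+6=s, e+7=l, n+8=v, t+9=c.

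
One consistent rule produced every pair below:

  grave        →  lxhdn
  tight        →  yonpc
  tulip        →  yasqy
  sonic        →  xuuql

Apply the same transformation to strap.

In grave: g→l is +5, r→x is +6, a→h is +7, v→d is +8 — the shift increases by 1 each position. Letter i (0-indexed) is shifted by i+5, so successive shifts are 5, 6, 7, ….
Applying it to strap: s+5=x, t+6=z, r+7=y, a+8=i, p+9=y.

xzyiy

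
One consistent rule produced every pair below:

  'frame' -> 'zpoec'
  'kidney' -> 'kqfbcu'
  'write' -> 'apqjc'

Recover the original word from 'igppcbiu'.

currency

f(5)→z(25) and r(17)→p(15) fit y≡23x+14 (mod 26); the inverse of 23 mod 26 is 17. Treating letters as 0–25, the rule is x ↦ 23x + 14 (mod 26).
Reversing it on igppcbiu: i(8)→17·(8−14)≡2=c; g(6)→17·(6−14)≡20=u; p(15)→17·(15−14)≡17=r; p(15)→17·(15−14)≡17=r; c(2)→17·(2−14)≡4=e; b(1)→17·(1−14)≡13=n; i(8)→17·(8−14)≡2=c; u(20)→17·(20−14)≡24=y (all mod 26).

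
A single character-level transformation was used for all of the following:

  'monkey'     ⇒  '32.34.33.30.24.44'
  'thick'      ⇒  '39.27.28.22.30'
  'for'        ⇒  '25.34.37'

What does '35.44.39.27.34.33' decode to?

python

Letters become their 1-based position plus 19 (so a→20, b→21, …).
Reversing it on 35.44.39.27.34.33: 35→(35−19)÷1=16=p, 44→(44−19)÷1=25=y, 39→(39−19)÷1=20=t, 27→(27−19)÷1=8=h, 34→(34−19)÷1=15=o, 33→(33−19)÷1=14=n.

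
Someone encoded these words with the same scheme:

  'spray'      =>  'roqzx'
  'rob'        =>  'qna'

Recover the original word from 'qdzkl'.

realm

Compare letters: s→r is +25, p→o is +25, r→q is +25 — a constant shift. It's a constant shift of +25 (ROT25).
Decoding qdzkl: q−25=r, d−25=e, z−25=a, k−25=l, l−25=m.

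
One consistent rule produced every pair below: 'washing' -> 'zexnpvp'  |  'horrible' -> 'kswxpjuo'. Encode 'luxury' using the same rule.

oycayg

In washing: w→z is +3, a→e is +4, s→x is +5, h→n is +6 — the shift increases by 1 each position. Letter i (0-indexed) is shifted by i+3, so successive shifts are 3, 4, 5, ….
Applying it to luxury: l+3=o, u+4=y, x+5=c, u+6=a, r+7=y, y+8=g.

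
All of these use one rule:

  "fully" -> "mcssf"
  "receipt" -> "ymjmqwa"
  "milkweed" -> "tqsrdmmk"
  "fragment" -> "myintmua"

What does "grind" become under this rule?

nyquk

The shift depends on letter class: consonant f→m is +7, but vowel u→c is +8. Two shifts are in play — +8 for a/e/i/o/u, +7 for every other letter.
On grind: g(cons)+7=n, r(cons)+7=y, i(vowel)+8=q, n(cons)+7=u, d(cons)+7=k.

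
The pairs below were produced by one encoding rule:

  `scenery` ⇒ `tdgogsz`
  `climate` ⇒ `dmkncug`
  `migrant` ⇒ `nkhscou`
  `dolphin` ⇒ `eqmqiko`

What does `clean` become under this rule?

dmgco

The shift depends on letter class: consonant s→t is +1, but vowel e→g is +2. The rule splits by letter class: vowels +2, consonants +1.
Applying it to clean: c(cons)+1=d, l(cons)+1=m, e(vowel)+2=g, a(vowel)+2=c, n(cons)+1=o.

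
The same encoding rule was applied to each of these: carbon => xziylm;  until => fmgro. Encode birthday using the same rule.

Each pair mirrors across the alphabet (c↔x, a↔z, r↔i): positions sum to 25. Each letter is replaced by its mirror in the alphabet: a↔z, b↔y, c↔x, and so on (the Atbash cipher).
For birthday: b↔y, i↔r, r↔i, t↔g, h↔s, d↔w, a↔z, y↔b.

yrigswzb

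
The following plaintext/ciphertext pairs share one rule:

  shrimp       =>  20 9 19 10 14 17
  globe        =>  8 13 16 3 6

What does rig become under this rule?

s is letter #19 and maps to 20: an offset of 1. Each letter is replaced by its alphabet position (a=1..z=26) + 1.
Applying it to rig: r=18→19, i=9→10, g=7→8.

19 10 8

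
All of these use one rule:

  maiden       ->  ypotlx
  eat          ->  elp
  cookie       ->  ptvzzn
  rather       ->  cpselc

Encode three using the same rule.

The word is reversed, then every letter is shifted forward by 11.
For three: reverse → eerht; then shift: e+11=p, e+11=p, r+11=c, h+11=s, t+11=e.

ppcse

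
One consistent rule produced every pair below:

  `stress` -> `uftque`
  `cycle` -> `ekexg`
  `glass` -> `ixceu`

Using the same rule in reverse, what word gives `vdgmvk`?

treaty

Shifts by position in stress: pos 0: s→u (+2), pos 1: t→f (+12), pos 2: r→t (+2), pos 3: e→q (+12) — repeating every 2. It's a Vigenère-style cipher with numeric key [2,12]: position i shifts by key[i mod 2].
Reversing it on vdgmvk: v−2=t, d−12=r, g−2=e, m−12=a, v−2=t, k−12=y.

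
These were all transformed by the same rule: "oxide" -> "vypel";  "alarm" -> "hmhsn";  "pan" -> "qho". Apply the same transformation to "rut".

Two shifts are in play — +7 for a/e/i/o/u, +1 for every other letter.
For rut: r(cons)+1=s, u(vowel)+7=b, t(cons)+1=u.

sbu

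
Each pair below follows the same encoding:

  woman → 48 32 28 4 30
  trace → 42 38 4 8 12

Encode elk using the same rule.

Each letter becomes 2×(its alphabet position, a=1..z=26) + 2.
On elk: e=5→12, l=12→26, k=11→24.

12 26 24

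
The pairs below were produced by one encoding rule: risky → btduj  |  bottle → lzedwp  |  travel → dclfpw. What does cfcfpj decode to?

survey

Shifts by position in risky: pos 0: r→b (+10), pos 1: i→t (+11), pos 2: s→d (+11), pos 3: k→u (+10), pos 4: y→j (+11) — repeating every 3. It's a Vigenère-style cipher with numeric key [10,11,11]: position i shifts by key[i mod 3].
Reversing it on cfcfpj: c−10=s, f−11=u, c−11=r, f−10=v, p−11=e, j−11=y.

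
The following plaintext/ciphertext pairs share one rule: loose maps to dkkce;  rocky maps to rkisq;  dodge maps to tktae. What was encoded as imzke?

canoe

l(11)→d(3) and o(14)→k(10) fit y≡11x+12 (mod 26); the inverse of 11 mod 26 is 19. Treating letters as 0–25, the rule is x ↦ 11x + 12 (mod 26).
Undoing it on imzke: i(8)→19·(8−12)≡2=c; m(12)→19·(12−12)≡0=a; z(25)→19·(25−12)≡13=n; k(10)→19·(10−12)≡14=o; e(4)→19·(4−12)≡4=e (all mod 26).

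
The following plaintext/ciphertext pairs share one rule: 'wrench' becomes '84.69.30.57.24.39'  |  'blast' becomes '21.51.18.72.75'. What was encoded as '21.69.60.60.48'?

Each letter becomes 3×(its alphabet position, a=1..z=26) + 15.
Decoding 21.69.60.60.48: 21→(21−15)÷3=2=b, 69→(69−15)÷3=18=r, 60→(60−15)÷3=15=o, 60→(60−15)÷3=15=o, 48→(48−15)÷3=11=k.

brook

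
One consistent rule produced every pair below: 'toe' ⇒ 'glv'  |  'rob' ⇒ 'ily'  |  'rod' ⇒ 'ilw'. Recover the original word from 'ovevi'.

lever

Each pair mirrors across the alphabet (t↔g, o↔l, e↔v): positions sum to 25. This is the alphabet-reversal cipher (Atbash): a becomes z, b becomes y, etc.
Reversing it on ovevi: o↔l, v↔e, e↔v, v↔e, i↔r.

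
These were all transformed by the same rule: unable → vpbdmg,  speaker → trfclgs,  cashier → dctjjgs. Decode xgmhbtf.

welfare

Shifts by position in unable: pos 0: u→v (+1), pos 1: n→p (+2), pos 2: a→b (+1), pos 3: b→d (+2) — repeating every 2. The shifts repeat in a cycle of length 2: positions 0,1,… shift by +1, +2, then the pattern repeats.
Decoding xgmhbtf: x−1=w, g−2=e, m−1=l, h−2=f, b−1=a, t−2=r, f−1=e.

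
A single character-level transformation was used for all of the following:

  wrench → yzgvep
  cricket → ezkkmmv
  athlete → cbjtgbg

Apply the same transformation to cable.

Shifts by position in wrench: pos 0: w→y (+2), pos 1: r→z (+8), pos 2: e→g (+2), pos 3: n→v (+8) — repeating every 2. It's a Vigenère-style cipher with numeric key [2,8]: position i shifts by key[i mod 2].
Applying it to cable: c+2=e, a+8=i, b+2=d, l+8=t, e+2=g.

eidtg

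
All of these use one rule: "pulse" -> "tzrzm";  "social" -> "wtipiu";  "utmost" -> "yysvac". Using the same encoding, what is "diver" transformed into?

hnblz

In pulse: p→t is +4, u→z is +5, l→r is +6, s→z is +7 — the shift increases by 1 each position. Each letter shifts forward by (position + 4), i.e. 4, 5, 6, … — the shift grows by one for each successive letter.
Applying it to diver: d+4=h, i+5=n, v+6=b, e+7=l, r+8=z.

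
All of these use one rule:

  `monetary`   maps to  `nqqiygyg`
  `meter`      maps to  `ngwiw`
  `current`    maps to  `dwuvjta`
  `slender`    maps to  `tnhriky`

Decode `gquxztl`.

In monetary: m→n is +1, o→q is +2, n→q is +3, e→i is +4 — the shift increases by 1 each position. The shift increases by 1 at each position, starting from +1: 1, 2, 3, ….
Decoding gquxztl: g−1=f, q−2=o, u−3=r, x−4=t, z−5=u, t−6=n, l−7=e.

fortune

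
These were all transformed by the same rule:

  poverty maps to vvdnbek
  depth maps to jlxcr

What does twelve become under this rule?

In poverty: p→v is +6, o→v is +7, v→d is +8, e→n is +9 — the shift increases by 1 each position. Each letter shifts forward by (position + 6), i.e. 6, 7, 8, … — the shift grows by one for each successive letter.
On twelve: t+6=z, w+7=d, e+8=m, l+9=u, v+10=f, e+11=p.

zdmufp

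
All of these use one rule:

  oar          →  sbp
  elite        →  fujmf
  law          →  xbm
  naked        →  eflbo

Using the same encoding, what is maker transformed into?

sflbn

The output letters match the input read backwards, each shifted +1: oar reversed is rao. Read the word backwards and shift each letter +1.
For maker: reverse → rekam; then shift: r+1=s, e+1=f, k+1=l, a+1=b, m+1=n.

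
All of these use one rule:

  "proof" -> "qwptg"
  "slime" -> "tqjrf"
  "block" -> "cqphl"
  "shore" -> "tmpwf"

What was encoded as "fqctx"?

elbow

Shifts by position in proof: pos 0: p→q (+1), pos 1: r→w (+5), pos 2: o→p (+1), pos 3: o→t (+5) — repeating every 2. The shifts repeat in a cycle of length 2: positions 0,1,… shift by +1, +5, then the pattern repeats.
Undoing it on fqctx: f−1=e, q−5=l, c−1=b, t−5=o, x−1=w.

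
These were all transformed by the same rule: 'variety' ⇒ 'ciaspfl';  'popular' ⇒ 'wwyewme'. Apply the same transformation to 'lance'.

siwmp

In variety: v→c is +7, a→i is +8, r→a is +9, i→s is +10 — the shift increases by 1 each position. The shift increases by 1 at each position, starting from +7: 7, 8, 9, ….
On lance: l+7=s, a+8=i, n+9=w, c+10=m, e+11=p.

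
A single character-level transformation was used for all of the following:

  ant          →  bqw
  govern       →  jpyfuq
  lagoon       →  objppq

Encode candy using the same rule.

The shift depends on letter class: consonant n→q is +3, but vowel a→b is +1. Vowels shift forward by 1 and consonants shift forward by 3.
For candy: c(cons)+3=f, a(vowel)+1=b, n(cons)+3=q, d(cons)+3=g, y(cons)+3=b.

fbqgb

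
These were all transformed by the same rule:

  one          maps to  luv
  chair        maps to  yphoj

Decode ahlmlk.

defeat

Read the word backwards and shift each letter +7.
Undoing it on ahlmlk: shift back: a−7=t, h−7=a, l−7=e, m−7=f, l−7=e, k−7=d → taefed; then reverse → defeat.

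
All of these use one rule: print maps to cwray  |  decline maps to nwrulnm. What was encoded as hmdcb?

study

The output letters match the input read backwards, each shifted +9: print reversed is tnirp. Two steps: reverse the string, then apply a Caesar shift of +9.
Decoding hmdcb: shift back: h−9=y, m−9=d, d−9=u, c−9=t, b−9=s → yduts; then reverse → study.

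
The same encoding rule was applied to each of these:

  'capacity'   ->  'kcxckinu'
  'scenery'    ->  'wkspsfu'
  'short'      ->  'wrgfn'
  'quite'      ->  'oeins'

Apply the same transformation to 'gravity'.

afcvinu

Each letter's alphabet position (a=0..z=25) is mapped through 17·x+2 mod 26 — an affine cipher.
For gravity: g(6)→17·6+2≡0=a; r(17)→17·17+2≡5=f; a(0)→17·0+2≡2=c; v(21)→17·21+2≡21=v; i(8)→17·8+2≡8=i; t(19)→17·19+2≡13=n; y(24)→17·24+2≡20=u (all mod 26).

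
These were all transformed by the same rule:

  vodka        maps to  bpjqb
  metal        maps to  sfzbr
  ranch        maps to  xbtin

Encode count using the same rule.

The rule splits by letter class: vowels +1, consonants +6.
On count: c(cons)+6=i, o(vowel)+1=p, u(vowel)+1=v, n(cons)+6=t, t(cons)+6=z.

ipvtz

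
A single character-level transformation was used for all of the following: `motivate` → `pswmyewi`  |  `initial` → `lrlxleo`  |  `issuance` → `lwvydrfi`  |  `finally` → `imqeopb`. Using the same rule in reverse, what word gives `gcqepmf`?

dynamic

The shifts repeat in a cycle of length 2: positions 0,1,… shift by +3, +4, then the pattern repeats.
Reversing it on gcqepmf: g−3=d, c−4=y, q−3=n, e−4=a, p−3=m, m−4=i, f−3=c.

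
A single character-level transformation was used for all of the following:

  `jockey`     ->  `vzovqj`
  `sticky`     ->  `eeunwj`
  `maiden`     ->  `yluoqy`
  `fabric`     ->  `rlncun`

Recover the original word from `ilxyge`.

walnut

Shifts by position in jockey: pos 0: j→v (+12), pos 1: o→z (+11), pos 2: c→o (+12), pos 3: k→v (+11) — repeating every 2. It's a Vigenère-style cipher with numeric key [12,11]: position i shifts by key[i mod 2].
Reversing it on ilxyge: i−12=w, l−11=a, x−12=l, y−11=n, g−12=u, e−11=t.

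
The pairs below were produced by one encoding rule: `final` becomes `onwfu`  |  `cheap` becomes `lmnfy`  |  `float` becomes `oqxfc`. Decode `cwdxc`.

Shifts by position in final: pos 0: f→o (+9), pos 1: i→n (+5), pos 2: n→w (+9), pos 3: a→f (+5) — repeating every 2. The shifts repeat in a cycle of length 2: positions 0,1,… shift by +9, +5, then the pattern repeats.
Decoding cwdxc: c−9=t, w−5=r, d−9=u, x−5=s, c−9=t.

trust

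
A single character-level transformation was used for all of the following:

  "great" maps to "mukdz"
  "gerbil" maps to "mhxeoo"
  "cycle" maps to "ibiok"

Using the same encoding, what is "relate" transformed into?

xhrdzh

Shifts by position in great: pos 0: g→m (+6), pos 1: r→u (+3), pos 2: e→k (+6), pos 3: a→d (+3) — repeating every 2. It's a Vigenère-style cipher with numeric key [6,3]: position i shifts by key[i mod 2].
On relate: r+6=x, e+3=h, l+6=r, a+3=d, t+6=z, e+3=h.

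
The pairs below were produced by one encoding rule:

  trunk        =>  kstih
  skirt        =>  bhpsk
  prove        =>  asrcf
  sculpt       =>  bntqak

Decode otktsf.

t(19)→k(10) and r(17)→s(18) fit y≡9x+21 (mod 26); the inverse of 9 mod 26 is 3. This is an affine cipher: with a=0,…,z=25, each position x becomes (9x+21) mod 26.
Decoding otktsf: o(14)→3·(14−21)≡5=f; t(19)→3·(19−21)≡20=u; k(10)→3·(10−21)≡19=t; t(19)→3·(19−21)≡20=u; s(18)→3·(18−21)≡17=r; f(5)→3·(5−21)≡4=e (all mod 26).

future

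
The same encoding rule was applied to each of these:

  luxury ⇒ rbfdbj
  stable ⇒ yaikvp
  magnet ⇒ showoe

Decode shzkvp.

marble

In luxury: l→r is +6, u→b is +7, x→f is +8, u→d is +9 — the shift increases by 1 each position. Each letter shifts forward by (position + 6), i.e. 6, 7, 8, … — the shift grows by one for each successive letter.
Decoding shzkvp: s−6=m, h−7=a, z−8=r, k−9=b, v−10=l, p−11=e.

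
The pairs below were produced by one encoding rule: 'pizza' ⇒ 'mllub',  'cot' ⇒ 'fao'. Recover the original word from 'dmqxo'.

Two steps: reverse the string, then apply a Caesar shift of +12.
Decoding dmqxo: shift back: d−12=r, m−12=a, q−12=e, x−12=l, o−12=c → raelc; then reverse → clear.

clear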